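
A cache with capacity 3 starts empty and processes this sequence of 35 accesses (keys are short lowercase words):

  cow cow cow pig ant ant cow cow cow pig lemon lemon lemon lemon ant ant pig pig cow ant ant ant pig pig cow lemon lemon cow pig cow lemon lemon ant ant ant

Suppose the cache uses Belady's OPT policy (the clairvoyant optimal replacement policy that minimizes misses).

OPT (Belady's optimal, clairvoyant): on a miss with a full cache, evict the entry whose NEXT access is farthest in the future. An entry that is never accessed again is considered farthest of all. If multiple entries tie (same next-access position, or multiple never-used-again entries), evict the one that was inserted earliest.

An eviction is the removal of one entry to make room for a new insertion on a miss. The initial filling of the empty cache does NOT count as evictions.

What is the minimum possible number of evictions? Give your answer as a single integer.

OPT (Belady) simulation (capacity=3):
  1. access cow: MISS. Cache: [cow]
  2. access cow: HIT. Next use of cow: step 3. Cache: [cow]
  3. access cow: HIT. Next use of cow: step 7. Cache: [cow]
  4. access pig: MISS. Cache: [cow pig]
  5. access ant: MISS. Cache: [cow pig ant]
  6. access ant: HIT. Next use of ant: step 15. Cache: [cow pig ant]
  7. access cow: HIT. Next use of cow: step 8. Cache: [cow pig ant]
  8. access cow: HIT. Next use of cow: step 9. Cache: [cow pig ant]
  9. access cow: HIT. Next use of cow: step 19. Cache: [cow pig ant]
  10. access pig: HIT. Next use of pig: step 17. Cache: [cow pig ant]
  11. access lemon: MISS, evict cow (next use: step 19). Cache: [pig ant lemon]
  12. access lemon: HIT. Next use of lemon: step 13. Cache: [pig ant lemon]
  13. access lemon: HIT. Next use of lemon: step 14. Cache: [pig ant lemon]
  14. access lemon: HIT. Next use of lemon: step 26. Cache: [pig ant lemon]
  15. access ant: HIT. Next use of ant: step 16. Cache: [pig ant lemon]
  16. access ant: HIT. Next use of ant: step 20. Cache: [pig ant lemon]
  17. access pig: HIT. Next use of pig: step 18. Cache: [pig ant lemon]
  18. access pig: HIT. Next use of pig: step 23. Cache: [pig ant lemon]
  19. access cow: MISS, evict lemon (next use: step 26). Cache: [pig ant cow]
  20. access ant: HIT. Next use of ant: step 21. Cache: [pig ant cow]
  21. access ant: HIT. Next use of ant: step 22. Cache: [pig ant cow]
  22. access ant: HIT. Next use of ant: step 33. Cache: [pig ant cow]
  23. access pig: HIT. Next use of pig: step 24. Cache: [pig ant cow]
  24. access pig: HIT. Next use of pig: step 29. Cache: [pig ant cow]
  25. access cow: HIT. Next use of cow: step 28. Cache: [pig ant cow]
  26. access lemon: MISS, evict ant (next use: step 33). Cache: [pig cow lemon]
  27. access lemon: HIT. Next use of lemon: step 31. Cache: [pig cow lemon]
  28. access cow: HIT. Next use of cow: step 30. Cache: [pig cow lemon]
  29. access pig: HIT. Next use of pig: never. Cache: [pig cow lemon]
  30. access cow: HIT. Next use of cow: never. Cache: [pig cow lemon]
  31. access lemon: HIT. Next use of lemon: step 32. Cache: [pig cow lemon]
  32. access lemon: HIT. Next use of lemon: never. Cache: [pig cow lemon]
  33. access ant: MISS, evict pig (next use: never). Cache: [cow lemon ant]
  34. access ant: HIT. Next use of ant: step 35. Cache: [cow lemon ant]
  35. access ant: HIT. Next use of ant: never. Cache: [cow lemon ant]
Total: 28 hits, 7 misses, 4 evictions

Answer: 4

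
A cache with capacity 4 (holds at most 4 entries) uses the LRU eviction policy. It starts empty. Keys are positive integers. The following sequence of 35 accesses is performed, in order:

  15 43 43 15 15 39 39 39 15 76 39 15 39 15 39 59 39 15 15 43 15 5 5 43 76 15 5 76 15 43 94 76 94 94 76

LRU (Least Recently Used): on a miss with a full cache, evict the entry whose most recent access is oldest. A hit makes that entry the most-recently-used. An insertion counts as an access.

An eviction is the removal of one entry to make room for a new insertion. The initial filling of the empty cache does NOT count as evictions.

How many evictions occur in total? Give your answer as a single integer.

Answer: 5

Derivation:
LRU simulation (capacity=4):
  1. access 15: MISS. Cache (LRU->MRU): [15]
  2. access 43: MISS. Cache (LRU->MRU): [15 43]
  3. access 43: HIT. Cache (LRU->MRU): [15 43]
  4. access 15: HIT. Cache (LRU->MRU): [43 15]
  5. access 15: HIT. Cache (LRU->MRU): [43 15]
  6. access 39: MISS. Cache (LRU->MRU): [43 15 39]
  7. access 39: HIT. Cache (LRU->MRU): [43 15 39]
  8. access 39: HIT. Cache (LRU->MRU): [43 15 39]
  9. access 15: HIT. Cache (LRU->MRU): [43 39 15]
  10. access 76: MISS. Cache (LRU->MRU): [43 39 15 76]
  11. access 39: HIT. Cache (LRU->MRU): [43 15 76 39]
  12. access 15: HIT. Cache (LRU->MRU): [43 76 39 15]
  13. access 39: HIT. Cache (LRU->MRU): [43 76 15 39]
  14. access 15: HIT. Cache (LRU->MRU): [43 76 39 15]
  15. access 39: HIT. Cache (LRU->MRU): [43 76 15 39]
  16. access 59: MISS, evict 43. Cache (LRU->MRU): [76 15 39 59]
  17. access 39: HIT. Cache (LRU->MRU): [76 15 59 39]
  18. access 15: HIT. Cache (LRU->MRU): [76 59 39 15]
  19. access 15: HIT. Cache (LRU->MRU): [76 59 39 15]
  20. access 43: MISS, evict 76. Cache (LRU->MRU): [59 39 15 43]
  21. access 15: HIT. Cache (LRU->MRU): [59 39 43 15]
  22. access 5: MISS, evict 59. Cache (LRU->MRU): [39 43 15 5]
  23. access 5: HIT. Cache (LRU->MRU): [39 43 15 5]
  24. access 43: HIT. Cache (LRU->MRU): [39 15 5 43]
  25. access 76: MISS, evict 39. Cache (LRU->MRU): [15 5 43 76]
  26. access 15: HIT. Cache (LRU->MRU): [5 43 76 15]
  27. access 5: HIT. Cache (LRU->MRU): [43 76 15 5]
  28. access 76: HIT. Cache (LRU->MRU): [43 15 5 76]
  29. access 15: HIT. Cache (LRU->MRU): [43 5 76 15]
  30. access 43: HIT. Cache (LRU->MRU): [5 76 15 43]
  31. access 94: MISS, evict 5. Cache (LRU->MRU): [76 15 43 94]
  32. access 76: HIT. Cache (LRU->MRU): [15 43 94 76]
  33. access 94: HIT. Cache (LRU->MRU): [15 43 76 94]
  34. access 94: HIT. Cache (LRU->MRU): [15 43 76 94]
  35. access 76: HIT. Cache (LRU->MRU): [15 43 94 76]
Total: 26 hits, 9 misses, 5 evictions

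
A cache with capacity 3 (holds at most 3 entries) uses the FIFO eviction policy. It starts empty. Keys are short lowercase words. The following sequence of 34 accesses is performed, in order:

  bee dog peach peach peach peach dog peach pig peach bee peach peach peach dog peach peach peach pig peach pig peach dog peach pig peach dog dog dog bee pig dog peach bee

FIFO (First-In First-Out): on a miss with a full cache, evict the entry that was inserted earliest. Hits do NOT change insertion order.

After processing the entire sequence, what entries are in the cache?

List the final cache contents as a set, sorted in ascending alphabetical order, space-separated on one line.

Answer: bee dog peach

Derivation:
FIFO simulation (capacity=3):
  1. access bee: MISS. Cache (old->new): [bee]
  2. access dog: MISS. Cache (old->new): [bee dog]
  3. access peach: MISS. Cache (old->new): [bee dog peach]
  4. access peach: HIT. Cache (old->new): [bee dog peach]
  5. access peach: HIT. Cache (old->new): [bee dog peach]
  6. access peach: HIT. Cache (old->new): [bee dog peach]
  7. access dog: HIT. Cache (old->new): [bee dog peach]
  8. access peach: HIT. Cache (old->new): [bee dog peach]
  9. access pig: MISS, evict bee. Cache (old->new): [dog peach pig]
  10. access peach: HIT. Cache (old->new): [dog peach pig]
  11. access bee: MISS, evict dog. Cache (old->new): [peach pig bee]
  12. access peach: HIT. Cache (old->new): [peach pig bee]
  13. access peach: HIT. Cache (old->new): [peach pig bee]
  14. access peach: HIT. Cache (old->new): [peach pig bee]
  15. access dog: MISS, evict peach. Cache (old->new): [pig bee dog]
  16. access peach: MISS, evict pig. Cache (old->new): [bee dog peach]
  17. access peach: HIT. Cache (old->new): [bee dog peach]
  18. access peach: HIT. Cache (old->new): [bee dog peach]
  19. access pig: MISS, evict bee. Cache (old->new): [dog peach pig]
  20. access peach: HIT. Cache (old->new): [dog peach pig]
  21. access pig: HIT. Cache (old->new): [dog peach pig]
  22. access peach: HIT. Cache (old->new): [dog peach pig]
  23. access dog: HIT. Cache (old->new): [dog peach pig]
  24. access peach: HIT. Cache (old->new): [dog peach pig]
  25. access pig: HIT. Cache (old->new): [dog peach pig]
  26. access peach: HIT. Cache (old->new): [dog peach pig]
  27. access dog: HIT. Cache (old->new): [dog peach pig]
  28. access dog: HIT. Cache (old->new): [dog peach pig]
  29. access dog: HIT. Cache (old->new): [dog peach pig]
  30. access bee: MISS, evict dog. Cache (old->new): [peach pig bee]
  31. access pig: HIT. Cache (old->new): [peach pig bee]
  32. access dog: MISS, evict peach. Cache (old->new): [pig bee dog]
  33. access peach: MISS, evict pig. Cache (old->new): [bee dog peach]
  34. access bee: HIT. Cache (old->new): [bee dog peach]
Total: 23 hits, 11 misses, 8 evictions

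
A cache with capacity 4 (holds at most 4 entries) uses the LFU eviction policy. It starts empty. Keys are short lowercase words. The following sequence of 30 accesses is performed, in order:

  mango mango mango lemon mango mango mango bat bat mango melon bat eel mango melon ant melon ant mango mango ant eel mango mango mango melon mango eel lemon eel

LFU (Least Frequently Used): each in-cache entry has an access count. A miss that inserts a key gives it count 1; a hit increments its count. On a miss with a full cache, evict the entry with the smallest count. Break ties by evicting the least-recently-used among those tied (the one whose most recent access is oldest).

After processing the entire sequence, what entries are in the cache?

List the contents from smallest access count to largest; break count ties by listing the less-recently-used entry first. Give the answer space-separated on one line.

LFU simulation (capacity=4):
  1. access mango: MISS. Cache: [mango(c=1)]
  2. access mango: HIT, count now 2. Cache: [mango(c=2)]
  3. access mango: HIT, count now 3. Cache: [mango(c=3)]
  4. access lemon: MISS. Cache: [lemon(c=1) mango(c=3)]
  5. access mango: HIT, count now 4. Cache: [lemon(c=1) mango(c=4)]
  6. access mango: HIT, count now 5. Cache: [lemon(c=1) mango(c=5)]
  7. access mango: HIT, count now 6. Cache: [lemon(c=1) mango(c=6)]
  8. access bat: MISS. Cache: [lemon(c=1) bat(c=1) mango(c=6)]
  9. access bat: HIT, count now 2. Cache: [lemon(c=1) bat(c=2) mango(c=6)]
  10. access mango: HIT, count now 7. Cache: [lemon(c=1) bat(c=2) mango(c=7)]
  11. access melon: MISS. Cache: [lemon(c=1) melon(c=1) bat(c=2) mango(c=7)]
  12. access bat: HIT, count now 3. Cache: [lemon(c=1) melon(c=1) bat(c=3) mango(c=7)]
  13. access eel: MISS, evict lemon(c=1). Cache: [melon(c=1) eel(c=1) bat(c=3) mango(c=7)]
  14. access mango: HIT, count now 8. Cache: [melon(c=1) eel(c=1) bat(c=3) mango(c=8)]
  15. access melon: HIT, count now 2. Cache: [eel(c=1) melon(c=2) bat(c=3) mango(c=8)]
  16. access ant: MISS, evict eel(c=1). Cache: [ant(c=1) melon(c=2) bat(c=3) mango(c=8)]
  17. access melon: HIT, count now 3. Cache: [ant(c=1) bat(c=3) melon(c=3) mango(c=8)]
  18. access ant: HIT, count now 2. Cache: [ant(c=2) bat(c=3) melon(c=3) mango(c=8)]
  19. access mango: HIT, count now 9. Cache: [ant(c=2) bat(c=3) melon(c=3) mango(c=9)]
  20. access mango: HIT, count now 10. Cache: [ant(c=2) bat(c=3) melon(c=3) mango(c=10)]
  21. access ant: HIT, count now 3. Cache: [bat(c=3) melon(c=3) ant(c=3) mango(c=10)]
  22. access eel: MISS, evict bat(c=3). Cache: [eel(c=1) melon(c=3) ant(c=3) mango(c=10)]
  23. access mango: HIT, count now 11. Cache: [eel(c=1) melon(c=3) ant(c=3) mango(c=11)]
  24. access mango: HIT, count now 12. Cache: [eel(c=1) melon(c=3) ant(c=3) mango(c=12)]
  25. access mango: HIT, count now 13. Cache: [eel(c=1) melon(c=3) ant(c=3) mango(c=13)]
  26. access melon: HIT, count now 4. Cache: [eel(c=1) ant(c=3) melon(c=4) mango(c=13)]
  27. access mango: HIT, count now 14. Cache: [eel(c=1) ant(c=3) melon(c=4) mango(c=14)]
  28. access eel: HIT, count now 2. Cache: [eel(c=2) ant(c=3) melon(c=4) mango(c=14)]
  29. access lemon: MISS, evict eel(c=2). Cache: [lemon(c=1) ant(c=3) melon(c=4) mango(c=14)]
  30. access eel: MISS, evict lemon(c=1). Cache: [eel(c=1) ant(c=3) melon(c=4) mango(c=14)]
Total: 21 hits, 9 misses, 5 evictions

Answer: eel ant melon mango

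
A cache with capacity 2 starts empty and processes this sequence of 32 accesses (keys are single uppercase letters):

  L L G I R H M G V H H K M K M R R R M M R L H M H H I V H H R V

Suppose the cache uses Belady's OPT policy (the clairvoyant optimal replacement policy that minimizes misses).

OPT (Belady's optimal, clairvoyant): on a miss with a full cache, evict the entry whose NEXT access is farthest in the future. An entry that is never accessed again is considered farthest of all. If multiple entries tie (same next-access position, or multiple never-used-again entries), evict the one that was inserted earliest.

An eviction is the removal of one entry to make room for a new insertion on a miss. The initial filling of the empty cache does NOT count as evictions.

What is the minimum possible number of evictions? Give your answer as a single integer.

Answer: 13

Derivation:
OPT (Belady) simulation (capacity=2):
  1. access L: MISS. Cache: [L]
  2. access L: HIT. Next use of L: step 22. Cache: [L]
  3. access G: MISS. Cache: [L G]
  4. access I: MISS, evict L (next use: step 22). Cache: [G I]
  5. access R: MISS, evict I (next use: step 27). Cache: [G R]
  6. access H: MISS, evict R (next use: step 16). Cache: [G H]
  7. access M: MISS, evict H (next use: step 10). Cache: [G M]
  8. access G: HIT. Next use of G: never. Cache: [G M]
  9. access V: MISS, evict G (next use: never). Cache: [M V]
  10. access H: MISS, evict V (next use: step 28). Cache: [M H]
  11. access H: HIT. Next use of H: step 23. Cache: [M H]
  12. access K: MISS, evict H (next use: step 23). Cache: [M K]
  13. access M: HIT. Next use of M: step 15. Cache: [M K]
  14. access K: HIT. Next use of K: never. Cache: [M K]
  15. access M: HIT. Next use of M: step 19. Cache: [M K]
  16. access R: MISS, evict K (next use: never). Cache: [M R]
  17. access R: HIT. Next use of R: step 18. Cache: [M R]
  18. access R: HIT. Next use of R: step 21. Cache: [M R]
  19. access M: HIT. Next use of M: step 20. Cache: [M R]
  20. access M: HIT. Next use of M: step 24. Cache: [M R]
  21. access R: HIT. Next use of R: step 31. Cache: [M R]
  22. access L: MISS, evict R (next use: step 31). Cache: [M L]
  23. access H: MISS, evict L (next use: never). Cache: [M H]
  24. access M: HIT. Next use of M: never. Cache: [M H]
  25. access H: HIT. Next use of H: step 26. Cache: [M H]
  26. access H: HIT. Next use of H: step 29. Cache: [M H]
  27. access I: MISS, evict M (next use: never). Cache: [H I]
  28. access V: MISS, evict I (next use: never). Cache: [H V]
  29. access H: HIT. Next use of H: step 30. Cache: [H V]
  30. access H: HIT. Next use of H: never. Cache: [H V]
  31. access R: MISS, evict H (next use: never). Cache: [V R]
  32. access V: HIT. Next use of V: never. Cache: [V R]
Total: 17 hits, 15 misses, 13 evictions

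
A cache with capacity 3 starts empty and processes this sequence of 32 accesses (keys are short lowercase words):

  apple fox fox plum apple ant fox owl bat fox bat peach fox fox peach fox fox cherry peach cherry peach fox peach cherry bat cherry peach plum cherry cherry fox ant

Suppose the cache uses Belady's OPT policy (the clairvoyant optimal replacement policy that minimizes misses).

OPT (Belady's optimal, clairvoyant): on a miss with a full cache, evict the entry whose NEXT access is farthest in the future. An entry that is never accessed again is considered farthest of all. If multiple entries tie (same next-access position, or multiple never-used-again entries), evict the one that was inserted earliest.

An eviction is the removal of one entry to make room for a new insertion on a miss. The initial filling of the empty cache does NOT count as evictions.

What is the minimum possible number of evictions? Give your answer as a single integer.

Answer: 9

Derivation:
OPT (Belady) simulation (capacity=3):
  1. access apple: MISS. Cache: [apple]
  2. access fox: MISS. Cache: [apple fox]
  3. access fox: HIT. Next use of fox: step 7. Cache: [apple fox]
  4. access plum: MISS. Cache: [apple fox plum]
  5. access apple: HIT. Next use of apple: never. Cache: [apple fox plum]
  6. access ant: MISS, evict apple (next use: never). Cache: [fox plum ant]
  7. access fox: HIT. Next use of fox: step 10. Cache: [fox plum ant]
  8. access owl: MISS, evict ant (next use: step 32). Cache: [fox plum owl]
  9. access bat: MISS, evict owl (next use: never). Cache: [fox plum bat]
  10. access fox: HIT. Next use of fox: step 13. Cache: [fox plum bat]
  11. access bat: HIT. Next use of bat: step 25. Cache: [fox plum bat]
  12. access peach: MISS, evict plum (next use: step 28). Cache: [fox bat peach]
  13. access fox: HIT. Next use of fox: step 14. Cache: [fox bat peach]
  14. access fox: HIT. Next use of fox: step 16. Cache: [fox bat peach]
  15. access peach: HIT. Next use of peach: step 19. Cache: [fox bat peach]
  16. access fox: HIT. Next use of fox: step 17. Cache: [fox bat peach]
  17. access fox: HIT. Next use of fox: step 22. Cache: [fox bat peach]
  18. access cherry: MISS, evict bat (next use: step 25). Cache: [fox peach cherry]
  19. access peach: HIT. Next use of peach: step 21. Cache: [fox peach cherry]
  20. access cherry: HIT. Next use of cherry: step 24. Cache: [fox peach cherry]
  21. access peach: HIT. Next use of peach: step 23. Cache: [fox peach cherry]
  22. access fox: HIT. Next use of fox: step 31. Cache: [fox peach cherry]
  23. access peach: HIT. Next use of peach: step 27. Cache: [fox peach cherry]
  24. access cherry: HIT. Next use of cherry: step 26. Cache: [fox peach cherry]
  25. access bat: MISS, evict fox (next use: step 31). Cache: [peach cherry bat]
  26. access cherry: HIT. Next use of cherry: step 29. Cache: [peach cherry bat]
  27. access peach: HIT. Next use of peach: never. Cache: [peach cherry bat]
  28. access plum: MISS, evict peach (next use: never). Cache: [cherry bat plum]
  29. access cherry: HIT. Next use of cherry: step 30. Cache: [cherry bat plum]
  30. access cherry: HIT. Next use of cherry: never. Cache: [cherry bat plum]
  31. access fox: MISS, evict cherry (next use: never). Cache: [bat plum fox]
  32. access ant: MISS, evict bat (next use: never). Cache: [plum fox ant]
Total: 20 hits, 12 misses, 9 evictions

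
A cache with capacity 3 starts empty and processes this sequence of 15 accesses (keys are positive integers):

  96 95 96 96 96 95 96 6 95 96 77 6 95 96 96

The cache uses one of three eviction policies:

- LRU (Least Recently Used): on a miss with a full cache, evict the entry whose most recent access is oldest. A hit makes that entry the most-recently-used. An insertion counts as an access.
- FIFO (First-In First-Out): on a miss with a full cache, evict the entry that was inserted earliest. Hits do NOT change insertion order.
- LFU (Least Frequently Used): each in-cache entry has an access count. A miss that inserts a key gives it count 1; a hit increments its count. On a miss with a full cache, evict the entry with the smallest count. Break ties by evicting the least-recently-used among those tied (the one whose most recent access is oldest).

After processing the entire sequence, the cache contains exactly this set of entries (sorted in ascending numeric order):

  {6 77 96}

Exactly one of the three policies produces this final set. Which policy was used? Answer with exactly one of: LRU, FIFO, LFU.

Answer: FIFO

Derivation:
Simulating under each policy and comparing final sets:
  LRU: final set = {6 95 96} -> differs
  FIFO: final set = {6 77 96} -> MATCHES target
  LFU: final set = {6 95 96} -> differs
Only FIFO produces the target set.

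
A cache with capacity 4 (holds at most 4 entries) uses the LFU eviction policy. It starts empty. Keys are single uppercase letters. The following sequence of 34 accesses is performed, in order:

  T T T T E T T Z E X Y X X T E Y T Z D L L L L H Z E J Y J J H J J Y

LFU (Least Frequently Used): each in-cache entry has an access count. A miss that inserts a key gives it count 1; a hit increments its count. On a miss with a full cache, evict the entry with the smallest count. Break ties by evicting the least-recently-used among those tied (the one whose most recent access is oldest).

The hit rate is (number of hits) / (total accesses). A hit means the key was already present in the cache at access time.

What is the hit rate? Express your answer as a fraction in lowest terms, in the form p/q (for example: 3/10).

LFU simulation (capacity=4):
  1. access T: MISS. Cache: [T(c=1)]
  2. access T: HIT, count now 2. Cache: [T(c=2)]
  3. access T: HIT, count now 3. Cache: [T(c=3)]
  4. access T: HIT, count now 4. Cache: [T(c=4)]
  5. access E: MISS. Cache: [E(c=1) T(c=4)]
  6. access T: HIT, count now 5. Cache: [E(c=1) T(c=5)]
  7. access T: HIT, count now 6. Cache: [E(c=1) T(c=6)]
  8. access Z: MISS. Cache: [E(c=1) Z(c=1) T(c=6)]
  9. access E: HIT, count now 2. Cache: [Z(c=1) E(c=2) T(c=6)]
  10. access X: MISS. Cache: [Z(c=1) X(c=1) E(c=2) T(c=6)]
  11. access Y: MISS, evict Z(c=1). Cache: [X(c=1) Y(c=1) E(c=2) T(c=6)]
  12. access X: HIT, count now 2. Cache: [Y(c=1) E(c=2) X(c=2) T(c=6)]
  13. access X: HIT, count now 3. Cache: [Y(c=1) E(c=2) X(c=3) T(c=6)]
  14. access T: HIT, count now 7. Cache: [Y(c=1) E(c=2) X(c=3) T(c=7)]
  15. access E: HIT, count now 3. Cache: [Y(c=1) X(c=3) E(c=3) T(c=7)]
  16. access Y: HIT, count now 2. Cache: [Y(c=2) X(c=3) E(c=3) T(c=7)]
  17. access T: HIT, count now 8. Cache: [Y(c=2) X(c=3) E(c=3) T(c=8)]
  18. access Z: MISS, evict Y(c=2). Cache: [Z(c=1) X(c=3) E(c=3) T(c=8)]
  19. access D: MISS, evict Z(c=1). Cache: [D(c=1) X(c=3) E(c=3) T(c=8)]
  20. access L: MISS, evict D(c=1). Cache: [L(c=1) X(c=3) E(c=3) T(c=8)]
  21. access L: HIT, count now 2. Cache: [L(c=2) X(c=3) E(c=3) T(c=8)]
  22. access L: HIT, count now 3. Cache: [X(c=3) E(c=3) L(c=3) T(c=8)]
  23. access L: HIT, count now 4. Cache: [X(c=3) E(c=3) L(c=4) T(c=8)]
  24. access H: MISS, evict X(c=3). Cache: [H(c=1) E(c=3) L(c=4) T(c=8)]
  25. access Z: MISS, evict H(c=1). Cache: [Z(c=1) E(c=3) L(c=4) T(c=8)]
  26. access E: HIT, count now 4. Cache: [Z(c=1) L(c=4) E(c=4) T(c=8)]
  27. access J: MISS, evict Z(c=1). Cache: [J(c=1) L(c=4) E(c=4) T(c=8)]
  28. access Y: MISS, evict J(c=1). Cache: [Y(c=1) L(c=4) E(c=4) T(c=8)]
  29. access J: MISS, evict Y(c=1). Cache: [J(c=1) L(c=4) E(c=4) T(c=8)]
  30. access J: HIT, count now 2. Cache: [J(c=2) L(c=4) E(c=4) T(c=8)]
  31. access H: MISS, evict J(c=2). Cache: [H(c=1) L(c=4) E(c=4) T(c=8)]
  32. access J: MISS, evict H(c=1). Cache: [J(c=1) L(c=4) E(c=4) T(c=8)]
  33. access J: HIT, count now 2. Cache: [J(c=2) L(c=4) E(c=4) T(c=8)]
  34. access Y: MISS, evict J(c=2). Cache: [Y(c=1) L(c=4) E(c=4) T(c=8)]
Total: 18 hits, 16 misses, 12 evictions

Hit rate = 18/34 = 9/17

Answer: 9/17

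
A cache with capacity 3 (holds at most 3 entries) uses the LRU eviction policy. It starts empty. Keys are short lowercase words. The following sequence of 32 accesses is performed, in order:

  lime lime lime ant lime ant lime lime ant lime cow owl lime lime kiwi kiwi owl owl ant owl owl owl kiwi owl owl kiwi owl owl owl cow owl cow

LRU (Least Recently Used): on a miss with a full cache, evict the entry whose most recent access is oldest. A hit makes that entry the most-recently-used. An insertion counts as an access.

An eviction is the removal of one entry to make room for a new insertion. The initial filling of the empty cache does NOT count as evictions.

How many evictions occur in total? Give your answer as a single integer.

Answer: 4

Derivation:
LRU simulation (capacity=3):
  1. access lime: MISS. Cache (LRU->MRU): [lime]
  2. access lime: HIT. Cache (LRU->MRU): [lime]
  3. access lime: HIT. Cache (LRU->MRU): [lime]
  4. access ant: MISS. Cache (LRU->MRU): [lime ant]
  5. access lime: HIT. Cache (LRU->MRU): [ant lime]
  6. access ant: HIT. Cache (LRU->MRU): [lime ant]
  7. access lime: HIT. Cache (LRU->MRU): [ant lime]
  8. access lime: HIT. Cache (LRU->MRU): [ant lime]
  9. access ant: HIT. Cache (LRU->MRU): [lime ant]
  10. access lime: HIT. Cache (LRU->MRU): [ant lime]
  11. access cow: MISS. Cache (LRU->MRU): [ant lime cow]
  12. access owl: MISS, evict ant. Cache (LRU->MRU): [lime cow owl]
  13. access lime: HIT. Cache (LRU->MRU): [cow owl lime]
  14. access lime: HIT. Cache (LRU->MRU): [cow owl lime]
  15. access kiwi: MISS, evict cow. Cache (LRU->MRU): [owl lime kiwi]
  16. access kiwi: HIT. Cache (LRU->MRU): [owl lime kiwi]
  17. access owl: HIT. Cache (LRU->MRU): [lime kiwi owl]
  18. access owl: HIT. Cache (LRU->MRU): [lime kiwi owl]
  19. access ant: MISS, evict lime. Cache (LRU->MRU): [kiwi owl ant]
  20. access owl: HIT. Cache (LRU->MRU): [kiwi ant owl]
  21. access owl: HIT. Cache (LRU->MRU): [kiwi ant owl]
  22. access owl: HIT. Cache (LRU->MRU): [kiwi ant owl]
  23. access kiwi: HIT. Cache (LRU->MRU): [ant owl kiwi]
  24. access owl: HIT. Cache (LRU->MRU): [ant kiwi owl]
  25. access owl: HIT. Cache (LRU->MRU): [ant kiwi owl]
  26. access kiwi: HIT. Cache (LRU->MRU): [ant owl kiwi]
  27. access owl: HIT. Cache (LRU->MRU): [ant kiwi owl]
  28. access owl: HIT. Cache (LRU->MRU): [ant kiwi owl]
  29. access owl: HIT. Cache (LRU->MRU): [ant kiwi owl]
  30. access cow: MISS, evict ant. Cache (LRU->MRU): [kiwi owl cow]
  31. access owl: HIT. Cache (LRU->MRU): [kiwi cow owl]
  32. access cow: HIT. Cache (LRU->MRU): [kiwi owl cow]
Total: 25 hits, 7 misses, 4 evictions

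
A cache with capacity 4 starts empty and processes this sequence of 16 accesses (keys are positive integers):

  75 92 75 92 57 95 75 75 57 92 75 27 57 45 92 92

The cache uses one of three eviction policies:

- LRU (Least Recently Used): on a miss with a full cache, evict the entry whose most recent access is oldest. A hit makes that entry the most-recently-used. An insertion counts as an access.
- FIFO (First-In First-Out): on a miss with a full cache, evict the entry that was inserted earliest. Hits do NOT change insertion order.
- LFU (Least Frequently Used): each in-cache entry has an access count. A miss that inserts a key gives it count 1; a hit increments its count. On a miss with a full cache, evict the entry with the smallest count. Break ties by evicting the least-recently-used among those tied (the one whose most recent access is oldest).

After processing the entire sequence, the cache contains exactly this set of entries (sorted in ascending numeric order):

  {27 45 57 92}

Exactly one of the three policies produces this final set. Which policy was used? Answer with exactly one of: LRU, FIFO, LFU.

Answer: LRU

Derivation:
Simulating under each policy and comparing final sets:
  LRU: final set = {27 45 57 92} -> MATCHES target
  FIFO: final set = {27 45 92 95} -> differs
  LFU: final set = {45 57 75 92} -> differs
Only LRU produces the target set.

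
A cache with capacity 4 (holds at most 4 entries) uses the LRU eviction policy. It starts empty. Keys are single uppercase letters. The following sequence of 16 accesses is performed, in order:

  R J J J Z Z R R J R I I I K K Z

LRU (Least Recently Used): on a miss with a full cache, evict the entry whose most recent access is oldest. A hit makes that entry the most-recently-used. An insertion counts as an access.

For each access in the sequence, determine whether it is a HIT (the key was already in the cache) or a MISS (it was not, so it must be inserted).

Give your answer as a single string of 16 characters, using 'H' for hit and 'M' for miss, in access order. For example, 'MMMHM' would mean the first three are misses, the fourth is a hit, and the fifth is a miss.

LRU simulation (capacity=4):
  1. access R: MISS. Cache (LRU->MRU): [R]
  2. access J: MISS. Cache (LRU->MRU): [R J]
  3. access J: HIT. Cache (LRU->MRU): [R J]
  4. access J: HIT. Cache (LRU->MRU): [R J]
  5. access Z: MISS. Cache (LRU->MRU): [R J Z]
  6. access Z: HIT. Cache (LRU->MRU): [R J Z]
  7. access R: HIT. Cache (LRU->MRU): [J Z R]
  8. access R: HIT. Cache (LRU->MRU): [J Z R]
  9. access J: HIT. Cache (LRU->MRU): [Z R J]
  10. access R: HIT. Cache (LRU->MRU): [Z J R]
  11. access I: MISS. Cache (LRU->MRU): [Z J R I]
  12. access I: HIT. Cache (LRU->MRU): [Z J R I]
  13. access I: HIT. Cache (LRU->MRU): [Z J R I]
  14. access K: MISS, evict Z. Cache (LRU->MRU): [J R I K]
  15. access K: HIT. Cache (LRU->MRU): [J R I K]
  16. access Z: MISS, evict J. Cache (LRU->MRU): [R I K Z]
Total: 10 hits, 6 misses, 2 evictions

Answer: MMHHMHHHHHMHHMHM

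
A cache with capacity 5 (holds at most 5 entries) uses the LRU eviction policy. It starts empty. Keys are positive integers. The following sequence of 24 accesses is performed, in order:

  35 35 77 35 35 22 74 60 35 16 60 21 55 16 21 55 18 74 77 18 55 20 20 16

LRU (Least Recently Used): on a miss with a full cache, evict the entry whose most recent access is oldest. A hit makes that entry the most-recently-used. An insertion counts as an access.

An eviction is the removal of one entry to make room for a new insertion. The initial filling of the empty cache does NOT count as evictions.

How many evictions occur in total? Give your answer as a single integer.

LRU simulation (capacity=5):
  1. access 35: MISS. Cache (LRU->MRU): [35]
  2. access 35: HIT. Cache (LRU->MRU): [35]
  3. access 77: MISS. Cache (LRU->MRU): [35 77]
  4. access 35: HIT. Cache (LRU->MRU): [77 35]
  5. access 35: HIT. Cache (LRU->MRU): [77 35]
  6. access 22: MISS. Cache (LRU->MRU): [77 35 22]
  7. access 74: MISS. Cache (LRU->MRU): [77 35 22 74]
  8. access 60: MISS. Cache (LRU->MRU): [77 35 22 74 60]
  9. access 35: HIT. Cache (LRU->MRU): [77 22 74 60 35]
  10. access 16: MISS, evict 77. Cache (LRU->MRU): [22 74 60 35 16]
  11. access 60: HIT. Cache (LRU->MRU): [22 74 35 16 60]
  12. access 21: MISS, evict 22. Cache (LRU->MRU): [74 35 16 60 21]
  13. access 55: MISS, evict 74. Cache (LRU->MRU): [35 16 60 21 55]
  14. access 16: HIT. Cache (LRU->MRU): [35 60 21 55 16]
  15. access 21: HIT. Cache (LRU->MRU): [35 60 55 16 21]
  16. access 55: HIT. Cache (LRU->MRU): [35 60 16 21 55]
  17. access 18: MISS, evict 35. Cache (LRU->MRU): [60 16 21 55 18]
  18. access 74: MISS, evict 60. Cache (LRU->MRU): [16 21 55 18 74]
  19. access 77: MISS, evict 16. Cache (LRU->MRU): [21 55 18 74 77]
  20. access 18: HIT. Cache (LRU->MRU): [21 55 74 77 18]
  21. access 55: HIT. Cache (LRU->MRU): [21 74 77 18 55]
  22. access 20: MISS, evict 21. Cache (LRU->MRU): [74 77 18 55 20]
  23. access 20: HIT. Cache (LRU->MRU): [74 77 18 55 20]
  24. access 16: MISS, evict 74. Cache (LRU->MRU): [77 18 55 20 16]
Total: 11 hits, 13 misses, 8 evictions

Answer: 8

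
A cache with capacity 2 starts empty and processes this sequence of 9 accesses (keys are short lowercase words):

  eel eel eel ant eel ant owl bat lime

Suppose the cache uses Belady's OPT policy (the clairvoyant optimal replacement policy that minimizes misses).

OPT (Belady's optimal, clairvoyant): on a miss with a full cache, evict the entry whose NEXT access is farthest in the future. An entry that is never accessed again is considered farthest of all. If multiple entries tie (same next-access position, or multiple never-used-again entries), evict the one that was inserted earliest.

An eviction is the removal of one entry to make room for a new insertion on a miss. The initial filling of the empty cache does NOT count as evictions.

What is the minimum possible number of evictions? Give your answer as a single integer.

Answer: 3

Derivation:
OPT (Belady) simulation (capacity=2):
  1. access eel: MISS. Cache: [eel]
  2. access eel: HIT. Next use of eel: step 3. Cache: [eel]
  3. access eel: HIT. Next use of eel: step 5. Cache: [eel]
  4. access ant: MISS. Cache: [eel ant]
  5. access eel: HIT. Next use of eel: never. Cache: [eel ant]
  6. access ant: HIT. Next use of ant: never. Cache: [eel ant]
  7. access owl: MISS, evict eel (next use: never). Cache: [ant owl]
  8. access bat: MISS, evict ant (next use: never). Cache: [owl bat]
  9. access lime: MISS, evict owl (next use: never). Cache: [bat lime]
Total: 4 hits, 5 misses, 3 evictions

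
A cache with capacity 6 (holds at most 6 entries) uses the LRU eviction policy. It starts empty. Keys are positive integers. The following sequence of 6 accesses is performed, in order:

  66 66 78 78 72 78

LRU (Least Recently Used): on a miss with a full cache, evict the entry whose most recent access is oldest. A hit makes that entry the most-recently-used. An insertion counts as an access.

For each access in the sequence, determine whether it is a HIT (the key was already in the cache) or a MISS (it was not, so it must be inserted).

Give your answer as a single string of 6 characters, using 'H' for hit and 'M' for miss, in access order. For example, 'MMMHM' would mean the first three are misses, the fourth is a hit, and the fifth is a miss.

LRU simulation (capacity=6):
  1. access 66: MISS. Cache (LRU->MRU): [66]
  2. access 66: HIT. Cache (LRU->MRU): [66]
  3. access 78: MISS. Cache (LRU->MRU): [66 78]
  4. access 78: HIT. Cache (LRU->MRU): [66 78]
  5. access 72: MISS. Cache (LRU->MRU): [66 78 72]
  6. access 78: HIT. Cache (LRU->MRU): [66 72 78]
Total: 3 hits, 3 misses, 0 evictions

Answer: MHMHMH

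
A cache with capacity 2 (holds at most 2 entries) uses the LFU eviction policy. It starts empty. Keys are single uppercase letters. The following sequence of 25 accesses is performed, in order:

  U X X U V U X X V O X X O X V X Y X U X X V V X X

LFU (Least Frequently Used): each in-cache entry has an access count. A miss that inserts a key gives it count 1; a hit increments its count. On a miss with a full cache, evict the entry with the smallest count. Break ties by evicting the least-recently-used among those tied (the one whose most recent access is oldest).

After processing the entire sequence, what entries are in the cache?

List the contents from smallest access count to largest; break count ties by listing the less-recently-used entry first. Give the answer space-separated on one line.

LFU simulation (capacity=2):
  1. access U: MISS. Cache: [U(c=1)]
  2. access X: MISS. Cache: [U(c=1) X(c=1)]
  3. access X: HIT, count now 2. Cache: [U(c=1) X(c=2)]
  4. access U: HIT, count now 2. Cache: [X(c=2) U(c=2)]
  5. access V: MISS, evict X(c=2). Cache: [V(c=1) U(c=2)]
  6. access U: HIT, count now 3. Cache: [V(c=1) U(c=3)]
  7. access X: MISS, evict V(c=1). Cache: [X(c=1) U(c=3)]
  8. access X: HIT, count now 2. Cache: [X(c=2) U(c=3)]
  9. access V: MISS, evict X(c=2). Cache: [V(c=1) U(c=3)]
  10. access O: MISS, evict V(c=1). Cache: [O(c=1) U(c=3)]
  11. access X: MISS, evict O(c=1). Cache: [X(c=1) U(c=3)]
  12. access X: HIT, count now 2. Cache: [X(c=2) U(c=3)]
  13. access O: MISS, evict X(c=2). Cache: [O(c=1) U(c=3)]
  14. access X: MISS, evict O(c=1). Cache: [X(c=1) U(c=3)]
  15. access V: MISS, evict X(c=1). Cache: [V(c=1) U(c=3)]
  16. access X: MISS, evict V(c=1). Cache: [X(c=1) U(c=3)]
  17. access Y: MISS, evict X(c=1). Cache: [Y(c=1) U(c=3)]
  18. access X: MISS, evict Y(c=1). Cache: [X(c=1) U(c=3)]
  19. access U: HIT, count now 4. Cache: [X(c=1) U(c=4)]
  20. access X: HIT, count now 2. Cache: [X(c=2) U(c=4)]
  21. access X: HIT, count now 3. Cache: [X(c=3) U(c=4)]
  22. access V: MISS, evict X(c=3). Cache: [V(c=1) U(c=4)]
  23. access V: HIT, count now 2. Cache: [V(c=2) U(c=4)]
  24. access X: MISS, evict V(c=2). Cache: [X(c=1) U(c=4)]
  25. access X: HIT, count now 2. Cache: [X(c=2) U(c=4)]
Total: 10 hits, 15 misses, 13 evictions

Answer: X U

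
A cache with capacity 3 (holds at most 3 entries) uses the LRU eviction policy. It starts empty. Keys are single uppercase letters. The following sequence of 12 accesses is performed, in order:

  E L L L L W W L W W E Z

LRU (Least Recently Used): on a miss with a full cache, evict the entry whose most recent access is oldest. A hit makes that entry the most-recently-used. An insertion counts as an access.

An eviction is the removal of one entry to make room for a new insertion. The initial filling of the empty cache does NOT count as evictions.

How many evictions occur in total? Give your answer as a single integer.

LRU simulation (capacity=3):
  1. access E: MISS. Cache (LRU->MRU): [E]
  2. access L: MISS. Cache (LRU->MRU): [E L]
  3. access L: HIT. Cache (LRU->MRU): [E L]
  4. access L: HIT. Cache (LRU->MRU): [E L]
  5. access L: HIT. Cache (LRU->MRU): [E L]
  6. access W: MISS. Cache (LRU->MRU): [E L W]
  7. access W: HIT. Cache (LRU->MRU): [E L W]
  8. access L: HIT. Cache (LRU->MRU): [E W L]
  9. access W: HIT. Cache (LRU->MRU): [E L W]
  10. access W: HIT. Cache (LRU->MRU): [E L W]
  11. access E: HIT. Cache (LRU->MRU): [L W E]
  12. access Z: MISS, evict L. Cache (LRU->MRU): [W E Z]
Total: 8 hits, 4 misses, 1 evictions

Answer: 1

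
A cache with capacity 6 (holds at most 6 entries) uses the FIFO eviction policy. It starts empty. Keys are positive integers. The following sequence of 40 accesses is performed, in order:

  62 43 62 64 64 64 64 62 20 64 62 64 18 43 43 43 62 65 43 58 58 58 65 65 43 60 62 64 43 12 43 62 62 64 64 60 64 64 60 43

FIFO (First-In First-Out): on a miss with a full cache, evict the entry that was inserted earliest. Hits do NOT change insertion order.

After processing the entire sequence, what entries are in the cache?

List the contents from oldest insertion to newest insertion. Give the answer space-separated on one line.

Answer: 58 60 62 64 43 12

Derivation:
FIFO simulation (capacity=6):
  1. access 62: MISS. Cache (old->new): [62]
  2. access 43: MISS. Cache (old->new): [62 43]
  3. access 62: HIT. Cache (old->new): [62 43]
  4. access 64: MISS. Cache (old->new): [62 43 64]
  5. access 64: HIT. Cache (old->new): [62 43 64]
  6. access 64: HIT. Cache (old->new): [62 43 64]
  7. access 64: HIT. Cache (old->new): [62 43 64]
  8. access 62: HIT. Cache (old->new): [62 43 64]
  9. access 20: MISS. Cache (old->new): [62 43 64 20]
  10. access 64: HIT. Cache (old->new): [62 43 64 20]
  11. access 62: HIT. Cache (old->new): [62 43 64 20]
  12. access 64: HIT. Cache (old->new): [62 43 64 20]
  13. access 18: MISS. Cache (old->new): [62 43 64 20 18]
  14. access 43: HIT. Cache (old->new): [62 43 64 20 18]
  15. access 43: HIT. Cache (old->new): [62 43 64 20 18]
  16. access 43: HIT. Cache (old->new): [62 43 64 20 18]
  17. access 62: HIT. Cache (old->new): [62 43 64 20 18]
  18. access 65: MISS. Cache (old->new): [62 43 64 20 18 65]
  19. access 43: HIT. Cache (old->new): [62 43 64 20 18 65]
  20. access 58: MISS, evict 62. Cache (old->new): [43 64 20 18 65 58]
  21. access 58: HIT. Cache (old->new): [43 64 20 18 65 58]
  22. access 58: HIT. Cache (old->new): [43 64 20 18 65 58]
  23. access 65: HIT. Cache (old->new): [43 64 20 18 65 58]
  24. access 65: HIT. Cache (old->new): [43 64 20 18 65 58]
  25. access 43: HIT. Cache (old->new): [43 64 20 18 65 58]
  26. access 60: MISS, evict 43. Cache (old->new): [64 20 18 65 58 60]
  27. access 62: MISS, evict 64. Cache (old->new): [20 18 65 58 60 62]
  28. access 64: MISS, evict 20. Cache (old->new): [18 65 58 60 62 64]
  29. access 43: MISS, evict 18. Cache (old->new): [65 58 60 62 64 43]
  30. access 12: MISS, evict 65. Cache (old->new): [58 60 62 64 43 12]
  31. access 43: HIT. Cache (old->new): [58 60 62 64 43 12]
  32. access 62: HIT. Cache (old->new): [58 60 62 64 43 12]
  33. access 62: HIT. Cache (old->new): [58 60 62 64 43 12]
  34. access 64: HIT. Cache (old->new): [58 60 62 64 43 12]
  35. access 64: HIT. Cache (old->new): [58 60 62 64 43 12]
  36. access 60: HIT. Cache (old->new): [58 60 62 64 43 12]
  37. access 64: HIT. Cache (old->new): [58 60 62 64 43 12]
  38. access 64: HIT. Cache (old->new): [58 60 62 64 43 12]
  39. access 60: HIT. Cache (old->new): [58 60 62 64 43 12]
  40. access 43: HIT. Cache (old->new): [58 60 62 64 43 12]
Total: 28 hits, 12 misses, 6 evictions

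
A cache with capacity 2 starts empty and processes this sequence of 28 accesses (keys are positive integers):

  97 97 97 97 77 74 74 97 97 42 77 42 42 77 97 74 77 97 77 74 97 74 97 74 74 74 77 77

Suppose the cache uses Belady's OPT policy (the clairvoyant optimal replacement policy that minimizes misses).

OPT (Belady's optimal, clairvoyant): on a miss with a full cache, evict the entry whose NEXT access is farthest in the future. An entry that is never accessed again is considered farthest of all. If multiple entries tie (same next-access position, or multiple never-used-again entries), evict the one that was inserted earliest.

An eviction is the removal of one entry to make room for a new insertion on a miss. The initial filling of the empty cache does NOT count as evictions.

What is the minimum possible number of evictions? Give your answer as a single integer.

OPT (Belady) simulation (capacity=2):
  1. access 97: MISS. Cache: [97]
  2. access 97: HIT. Next use of 97: step 3. Cache: [97]
  3. access 97: HIT. Next use of 97: step 4. Cache: [97]
  4. access 97: HIT. Next use of 97: step 8. Cache: [97]
  5. access 77: MISS. Cache: [97 77]
  6. access 74: MISS, evict 77 (next use: step 11). Cache: [97 74]
  7. access 74: HIT. Next use of 74: step 16. Cache: [97 74]
  8. access 97: HIT. Next use of 97: step 9. Cache: [97 74]
  9. access 97: HIT. Next use of 97: step 15. Cache: [97 74]
  10. access 42: MISS, evict 74 (next use: step 16). Cache: [97 42]
  11. access 77: MISS, evict 97 (next use: step 15). Cache: [42 77]
  12. access 42: HIT. Next use of 42: step 13. Cache: [42 77]
  13. access 42: HIT. Next use of 42: never. Cache: [42 77]
  14. access 77: HIT. Next use of 77: step 17. Cache: [42 77]
  15. access 97: MISS, evict 42 (next use: never). Cache: [77 97]
  16. access 74: MISS, evict 97 (next use: step 18). Cache: [77 74]
  17. access 77: HIT. Next use of 77: step 19. Cache: [77 74]
  18. access 97: MISS, evict 74 (next use: step 20). Cache: [77 97]
  19. access 77: HIT. Next use of 77: step 27. Cache: [77 97]
  20. access 74: MISS, evict 77 (next use: step 27). Cache: [97 74]
  21. access 97: HIT. Next use of 97: step 23. Cache: [97 74]
  22. access 74: HIT. Next use of 74: step 24. Cache: [97 74]
  23. access 97: HIT. Next use of 97: never. Cache: [97 74]
  24. access 74: HIT. Next use of 74: step 25. Cache: [97 74]
  25. access 74: HIT. Next use of 74: step 26. Cache: [97 74]
  26. access 74: HIT. Next use of 74: never. Cache: [97 74]
  27. access 77: MISS, evict 97 (next use: never). Cache: [74 77]
  28. access 77: HIT. Next use of 77: never. Cache: [74 77]
Total: 18 hits, 10 misses, 8 evictions

Answer: 8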